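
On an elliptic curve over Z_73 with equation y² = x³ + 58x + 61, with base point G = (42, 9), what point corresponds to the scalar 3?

(67, 64)

Repeated addition: build up to 3G.
2G: tangent at (42, 9): λ = (3·42² + 58)/(2·9) ≡ 21/18. 18⁻¹ ≡ 69 (mod 73), so λ ≡ 21·69 ≡ 62.
  x = λ² - 42 - 42 = 3844 - 84 ≡ 37; y = λ·(42 - 37) - 9 ≡ 9. → (37, 9)
3G: (37, 9) + (42, 9). λ = (9 - 9)/(42 - 37) ≡ 0/5 mod 73. 5⁻¹ ≡ 44 (mod 73), so λ ≡ 0.
  x = λ² - 37 - 42 = 0 - 79 ≡ 67; y = λ·(37 - 67) - 9 ≡ 64. → (67, 64)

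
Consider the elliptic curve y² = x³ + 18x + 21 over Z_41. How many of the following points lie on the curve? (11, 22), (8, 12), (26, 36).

3

(11, 22): 22² ≡ 33, rhs ≡ 33 → on.
(8, 12): 12² ≡ 21, rhs ≡ 21 → on.
(26, 36): 36² ≡ 25, rhs ≡ 25 → on.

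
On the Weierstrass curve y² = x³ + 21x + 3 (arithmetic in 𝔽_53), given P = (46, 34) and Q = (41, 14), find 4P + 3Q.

(41, 39)

First 4P:
Repeated addition: build up to 4P.
2P: tangent at (46, 34): λ = (3·46² + 21)/(2·34) ≡ 9/15. 15⁻¹ ≡ 46 (mod 53) since 15·46 = 690 ≡ 1, so λ ≡ 9·46 ≡ 43.
  x = λ² - 46 - 46 = 1849 - 92 ≡ 8; y = λ·(46 - 8) - 34 ≡ 10. → (8, 10)
3P: (8, 10) + (46, 34). λ = (34 - 10)/(46 - 8) ≡ 24/38 mod 53. 38⁻¹ ≡ 7 (mod 53), so λ ≡ 9.
  x = λ² - 8 - 46 = 81 - 54 ≡ 27; y = λ·(8 - 27) - 10 ≡ 31. → (27, 31)
4P: (27, 31) + (46, 34). λ = (34 - 31)/(46 - 27) ≡ 3/19 mod 53. 19⁻¹ ≡ 14 (mod 53) since 19·14 = 266 ≡ 1, so λ ≡ 42.
  x = λ² - 27 - 46 = 1764 - 73 ≡ 48; y = λ·(27 - 48) - 31 ≡ 41. → (48, 41)
4P = (48, 41).
Next 3Q:
Repeated addition: build up to 3Q.
2Q: tangent at (41, 14): λ = (3·41² + 21)/(2·14) ≡ 29/28. 28⁻¹ ≡ 36 (mod 53), so λ ≡ 29·36 ≡ 37.
  x = λ² - 41 - 41 = 1369 - 82 ≡ 15; y = λ·(41 - 15) - 14 ≡ 47. → (15, 47)
3Q: (15, 47) + (41, 14). λ = (14 - 47)/(41 - 15) ≡ 20/26 mod 53. 26⁻¹ ≡ 51 (mod 53), so λ ≡ 13.
  x = λ² - 15 - 41 = 169 - 56 ≡ 7; y = λ·(15 - 7) - 47 ≡ 4. → (7, 4)
3Q = (7, 4).
Finally 4P + 3Q:
(48, 41) + (7, 4). λ = (4 - 41)/(7 - 48) ≡ 16/12 mod 53. 12⁻¹ ≡ 31 (mod 53), so λ ≡ 19.
  x = λ² - 48 - 7 = 361 - 55 ≡ 41; y = λ·(48 - 41) - 41 ≡ 39. → (41, 39)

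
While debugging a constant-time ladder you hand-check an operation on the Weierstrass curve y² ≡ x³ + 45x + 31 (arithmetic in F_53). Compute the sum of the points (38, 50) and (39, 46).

(45, 31)

(38, 50) + (39, 46). λ = (46 - 50)/(39 - 38) ≡ 49/1 mod 53. 1⁻¹ ≡ 1 (mod 53), so λ ≡ 49.
  x = λ² - 38 - 39 = 2401 - 77 ≡ 45; y = λ·(38 - 45) - 50 ≡ 31. → (45, 31)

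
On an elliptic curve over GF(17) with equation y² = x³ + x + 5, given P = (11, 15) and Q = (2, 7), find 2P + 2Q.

(8, 7)

First 2P:
Repeated addition: build up to 2P.
2P: tangent at (11, 15): λ = (3·11² + 1)/(2·15) ≡ 7/13. 13⁻¹ ≡ 4 (mod 17), so λ ≡ 7·4 ≡ 11.
  x = λ² - 11 - 11 = 121 - 22 ≡ 14; y = λ·(11 - 14) - 15 ≡ 3. → (14, 3)
2P = (14, 3).
Next 2Q:
Repeated addition: build up to 2Q.
2Q: tangent at (2, 7): λ = (3·2² + 1)/(2·7) ≡ 13/14. 14⁻¹ ≡ 11 (mod 17), so λ ≡ 13·11 ≡ 7.
  x = λ² - 2 - 2 = 49 - 4 ≡ 11; y = λ·(2 - 11) - 7 ≡ 15. → (11, 15)
2Q = (11, 15).
Finally 2P + 2Q:
(14, 3) + (11, 15). λ = (15 - 3)/(11 - 14) ≡ 12/14 mod 17. 14⁻¹ ≡ 11 (mod 17) since 14·11 = 154 ≡ 1, so λ ≡ 13.
  x = λ² - 14 - 11 = 169 - 25 ≡ 8; y = λ·(14 - 8) - 3 ≡ 7. → (8, 7)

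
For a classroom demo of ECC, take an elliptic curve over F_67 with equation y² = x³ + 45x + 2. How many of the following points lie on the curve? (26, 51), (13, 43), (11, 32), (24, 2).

2

(26, 51): 51² ≡ 55, rhs ≡ 55 → on.
(13, 43): 43² ≡ 40, rhs ≡ 37 → off.
(11, 32): 32² ≡ 19, rhs ≡ 19 → on.
(24, 2): 2² ≡ 4, rhs ≡ 32 → off.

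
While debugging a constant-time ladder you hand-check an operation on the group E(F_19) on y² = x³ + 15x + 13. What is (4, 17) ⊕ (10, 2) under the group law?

(16, 13)

(4, 17) + (10, 2). λ = (2 - 17)/(10 - 4) ≡ 4/6 mod 19. 6⁻¹ ≡ 16 (mod 19), so λ ≡ 7.
  x = λ² - 4 - 10 = 49 - 14 ≡ 16; y = λ·(4 - 16) - 17 ≡ 13. → (16, 13)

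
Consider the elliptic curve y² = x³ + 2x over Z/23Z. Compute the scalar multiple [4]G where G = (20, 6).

Repeated addition: build up to 4G.
2G: tangent at (20, 6): λ = (3·20² + 2)/(2·6) ≡ 6/12. 12⁻¹ ≡ 2 (mod 23), so λ ≡ 6·2 ≡ 12.
  x = λ² - 20 - 20 = 144 - 40 ≡ 12; y = λ·(20 - 12) - 6 ≡ 21. → (12, 21)
3G: (12, 21) + (20, 6). λ = (6 - 21)/(20 - 12) ≡ 8/8 mod 23. 8⁻¹ ≡ 3 (mod 23), so λ ≡ 1.
  x = λ² - 12 - 20 = 1 - 32 ≡ 15; y = λ·(12 - 15) - 21 ≡ 22. → (15, 22)
4G: (15, 22) + (20, 6). λ = (6 - 22)/(20 - 15) ≡ 7/5 mod 23. 5⁻¹ ≡ 14 (mod 23) since 5·14 = 70 ≡ 1, so λ ≡ 6.
  x = λ² - 15 - 20 = 36 - 35 ≡ 1; y = λ·(15 - 1) - 22 ≡ 16. → (1, 16)

(1, 16)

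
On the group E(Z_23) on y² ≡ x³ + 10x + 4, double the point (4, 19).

tangent at (4, 19): λ = (3·4² + 10)/(2·19) ≡ 12/15. 15⁻¹ ≡ 20 (mod 23) since 15·20 = 300 ≡ 1, so λ ≡ 12·20 ≡ 10.
  x = λ² - 4 - 4 = 100 - 8 ≡ 0; y = λ·(4 - 0) - 19 ≡ 21. → (0, 21)

(0, 21)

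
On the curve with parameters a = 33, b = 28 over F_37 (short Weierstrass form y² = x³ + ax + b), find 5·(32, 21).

(19, 15)

Write Q = (32, 21).
Repeated addition: build up to 5Q.
2Q: tangent at (32, 21): λ = (3·32² + 33)/(2·21) ≡ 34/5. 5⁻¹ ≡ 15 (mod 37), so λ ≡ 34·15 ≡ 29.
  x = λ² - 32 - 32 = 841 - 64 ≡ 0; y = λ·(32 - 0) - 21 ≡ 19. → (0, 19)
3Q: (0, 19) + (32, 21). λ = (21 - 19)/(32 - 0) ≡ 2/32 mod 37. 32⁻¹ ≡ 22 (mod 37), so λ ≡ 7.
  x = λ² - 0 - 32 = 49 - 32 ≡ 17; y = λ·(0 - 17) - 19 ≡ 10. → (17, 10)
4Q: (17, 10) + (32, 21). λ = (21 - 10)/(32 - 17) ≡ 11/15 mod 37. 15⁻¹ ≡ 5 (mod 37), so λ ≡ 18.
  x = λ² - 17 - 32 = 324 - 49 ≡ 16; y = λ·(17 - 16) - 10 ≡ 8. → (16, 8)
5Q: (16, 8) + (32, 21). λ = (21 - 8)/(32 - 16) ≡ 13/16 mod 37. 16⁻¹ ≡ 7 (mod 37) since 16·7 = 112 ≡ 1, so λ ≡ 17.
  x = λ² - 16 - 32 = 289 - 48 ≡ 19; y = λ·(16 - 19) - 8 ≡ 15. → (19, 15)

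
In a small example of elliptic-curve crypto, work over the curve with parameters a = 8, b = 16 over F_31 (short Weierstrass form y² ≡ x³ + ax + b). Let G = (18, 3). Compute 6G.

(14, 12)

Repeated addition: build up to 6G.
2G: tangent at (18, 3): λ = (3·18² + 8)/(2·3) ≡ 19/6. 6⁻¹ ≡ 26 (mod 31), so λ ≡ 19·26 ≡ 29.
  x = λ² - 18 - 18 = 841 - 36 ≡ 30; y = λ·(18 - 30) - 3 ≡ 21. → (30, 21)
3G: (30, 21) + (18, 3). λ = (3 - 21)/(18 - 30) ≡ 13/19 mod 31. 19⁻¹ ≡ 18 (mod 31), so λ ≡ 17.
  x = λ² - 30 - 18 = 289 - 48 ≡ 24; y = λ·(30 - 24) - 21 ≡ 19. → (24, 19)
4G: (24, 19) + (18, 3). λ = (3 - 19)/(18 - 24) ≡ 15/25 mod 31. 25⁻¹ ≡ 5 (mod 31), so λ ≡ 13.
  x = λ² - 24 - 18 = 169 - 42 ≡ 3; y = λ·(24 - 3) - 19 ≡ 6. → (3, 6)
5G: (3, 6) + (18, 3). λ = (3 - 6)/(18 - 3) ≡ 28/15 mod 31. 15⁻¹ ≡ 29 (mod 31), so λ ≡ 6.
  x = λ² - 3 - 18 = 36 - 21 ≡ 15; y = λ·(3 - 15) - 6 ≡ 15. → (15, 15)
6G: (15, 15) + (18, 3). λ = (3 - 15)/(18 - 15) ≡ 19/3 mod 31. 3⁻¹ ≡ 21 (mod 31) since 3·21 = 63 ≡ 1, so λ ≡ 27.
  x = λ² - 15 - 18 = 729 - 33 ≡ 14; y = λ·(15 - 14) - 15 ≡ 12. → (14, 12)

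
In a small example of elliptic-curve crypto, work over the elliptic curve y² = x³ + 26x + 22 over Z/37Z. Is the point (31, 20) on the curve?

no

y² = 20² ≡ 30; x³ + 26x + 22 = 30619 ≡ 20 (mod 37). 30 ≠ 20.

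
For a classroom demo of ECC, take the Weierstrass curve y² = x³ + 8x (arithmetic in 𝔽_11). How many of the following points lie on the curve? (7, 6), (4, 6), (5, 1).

1

(7, 6): 6² ≡ 3, rhs ≡ 3 → on.
(4, 6): 6² ≡ 3, rhs ≡ 8 → off.
(5, 1): 1² ≡ 1, rhs ≡ 0 → off.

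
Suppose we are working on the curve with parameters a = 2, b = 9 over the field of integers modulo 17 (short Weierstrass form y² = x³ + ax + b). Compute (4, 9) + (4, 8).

The two points share x = 4 and their y-coordinates satisfy 9 + 8 ≡ 0 (mod 17), so they are inverses. Their sum is O.

O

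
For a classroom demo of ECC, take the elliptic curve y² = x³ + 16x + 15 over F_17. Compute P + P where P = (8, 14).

tangent at (8, 14): λ = (3·8² + 16)/(2·14) ≡ 4/11. 11⁻¹ ≡ 14 (mod 17) since 11·14 = 154 ≡ 1, so λ ≡ 4·14 ≡ 5.
  x = λ² - 8 - 8 = 25 - 16 ≡ 9; y = λ·(8 - 9) - 14 ≡ 15. → (9, 15)

(9, 15)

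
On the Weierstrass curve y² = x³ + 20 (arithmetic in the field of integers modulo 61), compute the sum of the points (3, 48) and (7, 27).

(29, 58)

(3, 48) + (7, 27). λ = (27 - 48)/(7 - 3) ≡ 40/4 mod 61. 4⁻¹ ≡ 46 (mod 61) since 4·46 = 184 ≡ 1, so λ ≡ 10.
  x = λ² - 3 - 7 = 100 - 10 ≡ 29; y = λ·(3 - 29) - 48 ≡ 58. → (29, 58)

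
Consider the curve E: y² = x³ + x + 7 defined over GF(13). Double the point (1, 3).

tangent at (1, 3): λ = (3·1² + 1)/(2·3) ≡ 4/6. 6⁻¹ ≡ 11 (mod 13) since 6·11 = 66 ≡ 1, so λ ≡ 4·11 ≡ 5.
  x = λ² - 1 - 1 = 25 - 2 ≡ 10; y = λ·(1 - 10) - 3 ≡ 4. → (10, 4)

(10, 4)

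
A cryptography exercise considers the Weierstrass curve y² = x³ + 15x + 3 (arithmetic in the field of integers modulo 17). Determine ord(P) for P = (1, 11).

9

2P: tangent at (1, 11): λ = (3·1² + 15)/(2·11) ≡ 1/5. 5⁻¹ ≡ 7 (mod 17), so λ ≡ 1·7 ≡ 7.
  x = λ² - 1 - 1 = 49 - 2 ≡ 13; y = λ·(1 - 13) - 11 ≡ 7. → (13, 7)
3P: (13, 7) + (1, 11). λ = (11 - 7)/(1 - 13) ≡ 4/5 mod 17. 5⁻¹ ≡ 7 (mod 17) since 5·7 = 35 ≡ 1, so λ ≡ 11.
  x = λ² - 13 - 1 = 121 - 14 ≡ 5; y = λ·(13 - 5) - 7 ≡ 13. → (5, 13)
4P: (5, 13) + (1, 11). λ = (11 - 13)/(1 - 5) ≡ 15/13 mod 17. 13⁻¹ ≡ 4 (mod 17) since 13·4 = 52 ≡ 1, so λ ≡ 9.
  x = λ² - 5 - 1 = 81 - 6 ≡ 7; y = λ·(5 - 7) - 13 ≡ 3. → (7, 3)
5P: (7, 3) + (1, 11). λ = (11 - 3)/(1 - 7) ≡ 8/11 mod 17. 11⁻¹ ≡ 14 (mod 17) since 11·14 = 154 ≡ 1, so λ ≡ 10.
  x = λ² - 7 - 1 = 100 - 8 ≡ 7; y = λ·(7 - 7) - 3 ≡ 14. → (7, 14)
6P: (7, 14) + (1, 11). λ = (11 - 14)/(1 - 7) ≡ 14/11 mod 17. 11⁻¹ ≡ 14 (mod 17), so λ ≡ 9.
  x = λ² - 7 - 1 = 81 - 8 ≡ 5; y = λ·(7 - 5) - 14 ≡ 4. → (5, 4)
7P: (5, 4) + (1, 11). λ = (11 - 4)/(1 - 5) ≡ 7/13 mod 17. 13⁻¹ ≡ 4 (mod 17), so λ ≡ 11.
  x = λ² - 5 - 1 = 121 - 6 ≡ 13; y = λ·(5 - 13) - 4 ≡ 10. → (13, 10)
8P: (13, 10) + (1, 11). λ = (11 - 10)/(1 - 13) ≡ 1/5 mod 17. 5⁻¹ ≡ 7 (mod 17), so λ ≡ 7.
  x = λ² - 13 - 1 = 49 - 14 ≡ 1; y = λ·(13 - 1) - 10 ≡ 6. → (1, 6)
9P: (1, 6) + (1, 11): same x and y₁ ≡ -y₂, so the sum is ∞.
9P = ∞, so the order is 9.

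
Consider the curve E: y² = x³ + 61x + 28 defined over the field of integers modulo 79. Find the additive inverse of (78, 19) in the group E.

-(78, 19) = (78, -19 mod 79) = (78, 60).

(78, 60)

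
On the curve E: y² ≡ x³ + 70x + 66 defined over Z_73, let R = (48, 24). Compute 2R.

(38, 1)

tangent at (48, 24): λ = (3·48² + 70)/(2·24) ≡ 47/48. 48⁻¹ ≡ 35 (mod 73), so λ ≡ 47·35 ≡ 39.
  x = λ² - 48 - 48 = 1521 - 96 ≡ 38; y = λ·(48 - 38) - 24 ≡ 1. → (38, 1)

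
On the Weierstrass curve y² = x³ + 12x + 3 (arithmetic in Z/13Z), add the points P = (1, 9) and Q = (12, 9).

(1, 9) + (12, 9). λ = (9 - 9)/(12 - 1) ≡ 0/11 mod 13. 11⁻¹ ≡ 6 (mod 13), so λ ≡ 0.
  x = λ² - 1 - 12 = 0 - 13 ≡ 0; y = λ·(1 - 0) - 9 ≡ 4. → (0, 4)

(0, 4)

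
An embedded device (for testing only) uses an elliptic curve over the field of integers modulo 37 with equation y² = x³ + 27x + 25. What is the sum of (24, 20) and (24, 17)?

The two points share x = 24 and their y-coordinates satisfy 20 + 17 ≡ 0 (mod 37), so they are inverses. Their sum is O.

O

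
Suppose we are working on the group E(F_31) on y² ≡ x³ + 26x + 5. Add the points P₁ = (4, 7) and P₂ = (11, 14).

(4, 7) + (11, 14). λ = (14 - 7)/(11 - 4) ≡ 7/7 mod 31. 7⁻¹ ≡ 9 (mod 31), so λ ≡ 1.
  x = λ² - 4 - 11 = 1 - 15 ≡ 17; y = λ·(4 - 17) - 7 ≡ 11. → (17, 11)

(17, 11)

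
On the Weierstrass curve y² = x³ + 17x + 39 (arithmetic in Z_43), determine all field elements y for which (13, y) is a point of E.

x³ + 17x + 39 = 2457 ≡ 6 (mod 43).
Square roots of 6 mod 43: 7 and 36 (since 7² = 49 ≡ 6).

7, 36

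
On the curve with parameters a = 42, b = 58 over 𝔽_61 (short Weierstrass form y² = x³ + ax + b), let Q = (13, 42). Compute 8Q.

(59, 37)

Repeated addition: build up to 8Q.
2Q: tangent at (13, 42): λ = (3·13² + 42)/(2·42) ≡ 0/23. 23⁻¹ ≡ 8 (mod 61) since 23·8 = 184 ≡ 1, so λ ≡ 0·8 ≡ 0.
  x = λ² - 13 - 13 = 0 - 26 ≡ 35; y = λ·(13 - 35) - 42 ≡ 19. → (35, 19)
3Q: (35, 19) + (13, 42). λ = (42 - 19)/(13 - 35) ≡ 23/39 mod 61. 39⁻¹ ≡ 36 (mod 61) since 39·36 = 1404 ≡ 1, so λ ≡ 35.
  x = λ² - 35 - 13 = 1225 - 48 ≡ 18; y = λ·(35 - 18) - 19 ≡ 27. → (18, 27)
4Q: (18, 27) + (13, 42). λ = (42 - 27)/(13 - 18) ≡ 15/56 mod 61. 56⁻¹ ≡ 12 (mod 61), so λ ≡ 58.
  x = λ² - 18 - 13 = 3364 - 31 ≡ 39; y = λ·(18 - 39) - 27 ≡ 36. → (39, 36)
5Q: (39, 36) + (13, 42). λ = (42 - 36)/(13 - 39) ≡ 6/35 mod 61. 35⁻¹ ≡ 7 (mod 61) since 35·7 = 245 ≡ 1, so λ ≡ 42.
  x = λ² - 39 - 13 = 1764 - 52 ≡ 4; y = λ·(39 - 4) - 36 ≡ 31. → (4, 31)
6Q: (4, 31) + (13, 42). λ = (42 - 31)/(13 - 4) ≡ 11/9 mod 61. 9⁻¹ ≡ 34 (mod 61), so λ ≡ 8.
  x = λ² - 4 - 13 = 64 - 17 ≡ 47; y = λ·(4 - 47) - 31 ≡ 52. → (47, 52)
7Q: (47, 52) + (13, 42). λ = (42 - 52)/(13 - 47) ≡ 51/27 mod 61. 27⁻¹ ≡ 52 (mod 61), so λ ≡ 29.
  x = λ² - 47 - 13 = 841 - 60 ≡ 49; y = λ·(47 - 49) - 52 ≡ 12. → (49, 12)
8Q: (49, 12) + (13, 42). λ = (42 - 12)/(13 - 49) ≡ 30/25 mod 61. 25⁻¹ ≡ 22 (mod 61), so λ ≡ 50.
  x = λ² - 49 - 13 = 2500 - 62 ≡ 59; y = λ·(49 - 59) - 12 ≡ 37. → (59, 37)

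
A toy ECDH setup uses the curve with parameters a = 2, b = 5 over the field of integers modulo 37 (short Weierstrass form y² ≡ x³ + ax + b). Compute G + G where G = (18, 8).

tangent at (18, 8): λ = (3·18² + 2)/(2·8) ≡ 12/16. 16⁻¹ ≡ 7 (mod 37) since 16·7 = 112 ≡ 1, so λ ≡ 12·7 ≡ 10.
  x = λ² - 18 - 18 = 100 - 36 ≡ 27; y = λ·(18 - 27) - 8 ≡ 13. → (27, 13)

(27, 13)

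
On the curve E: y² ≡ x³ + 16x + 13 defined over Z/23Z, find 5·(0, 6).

(0, 17)

Write P = (0, 6).
Double-and-add on 5 = (101)₂. Start with P = (0, 6) for the leading 1-bit.
double: tangent at (0, 6): λ = (3·0² + 16)/(2·6) ≡ 16/12. 12⁻¹ ≡ 2 (mod 23) since 12·2 = 24 ≡ 1, so λ ≡ 16·2 ≡ 9.
  x = λ² - 0 - 0 = 81 - 0 ≡ 12; y = λ·(0 - 12) - 6 ≡ 1. → (12, 1)
double: tangent at (12, 1): λ = (3·12² + 16)/(2·1) ≡ 11/2. 2⁻¹ ≡ 12 (mod 23), so λ ≡ 11·12 ≡ 17.
  x = λ² - 12 - 12 = 289 - 24 ≡ 12; y = λ·(12 - 12) - 1 ≡ 22. → (12, 22)
add P: (12, 22) + (0, 6). λ = (6 - 22)/(0 - 12) ≡ 7/11 mod 23. 11⁻¹ ≡ 21 (mod 23), so λ ≡ 9.
  x = λ² - 12 - 0 = 81 - 12 ≡ 0; y = λ·(12 - 0) - 22 ≡ 17. → (0, 17)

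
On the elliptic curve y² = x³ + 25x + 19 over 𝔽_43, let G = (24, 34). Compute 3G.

Repeated addition: build up to 3G.
2G: tangent at (24, 34): λ = (3·24² + 25)/(2·34) ≡ 33/25. 25⁻¹ ≡ 31 (mod 43), so λ ≡ 33·31 ≡ 34.
  x = λ² - 24 - 24 = 1156 - 48 ≡ 33; y = λ·(24 - 33) - 34 ≡ 4. → (33, 4)
3G: (33, 4) + (24, 34). λ = (34 - 4)/(24 - 33) ≡ 30/34 mod 43. 34⁻¹ ≡ 19 (mod 43), so λ ≡ 11.
  x = λ² - 33 - 24 = 121 - 57 ≡ 21; y = λ·(33 - 21) - 4 ≡ 42. → (21, 42)

(21, 42)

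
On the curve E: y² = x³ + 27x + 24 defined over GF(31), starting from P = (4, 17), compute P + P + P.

(3, 16)

Repeated addition: build up to 3P.
2P: tangent at (4, 17): λ = (3·4² + 27)/(2·17) ≡ 13/3. 3⁻¹ ≡ 21 (mod 31) since 3·21 = 63 ≡ 1, so λ ≡ 13·21 ≡ 25.
  x = λ² - 4 - 4 = 625 - 8 ≡ 28; y = λ·(4 - 28) - 17 ≡ 3. → (28, 3)
3P: (28, 3) + (4, 17). λ = (17 - 3)/(4 - 28) ≡ 14/7 mod 31. 7⁻¹ ≡ 9 (mod 31), so λ ≡ 2.
  x = λ² - 28 - 4 = 4 - 32 ≡ 3; y = λ·(28 - 3) - 3 ≡ 16. → (3, 16)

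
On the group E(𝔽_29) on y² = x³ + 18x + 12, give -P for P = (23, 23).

(23, 6)

-(23, 23) = (23, -23 mod 29) = (23, 6).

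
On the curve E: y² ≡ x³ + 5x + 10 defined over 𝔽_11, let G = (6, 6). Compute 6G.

(10, 9)

Repeated addition: build up to 6G.
2G: tangent at (6, 6): λ = (3·6² + 5)/(2·6) ≡ 3/1. 1⁻¹ ≡ 1 (mod 11), so λ ≡ 3·1 ≡ 3.
  x = λ² - 6 - 6 = 9 - 12 ≡ 8; y = λ·(6 - 8) - 6 ≡ 10. → (8, 10)
3G: (8, 10) + (6, 6). λ = (6 - 10)/(6 - 8) ≡ 7/9 mod 11. 9⁻¹ ≡ 5 (mod 11), so λ ≡ 2.
  x = λ² - 8 - 6 = 4 - 14 ≡ 1; y = λ·(8 - 1) - 10 ≡ 4. → (1, 4)
4G: (1, 4) + (6, 6). λ = (6 - 4)/(6 - 1) ≡ 2/5 mod 11. 5⁻¹ ≡ 9 (mod 11), so λ ≡ 7.
  x = λ² - 1 - 6 = 49 - 7 ≡ 9; y = λ·(1 - 9) - 4 ≡ 6. → (9, 6)
5G: (9, 6) + (6, 6). λ = (6 - 6)/(6 - 9) ≡ 0/8 mod 11. 8⁻¹ ≡ 7 (mod 11), so λ ≡ 0.
  x = λ² - 9 - 6 = 0 - 15 ≡ 7; y = λ·(9 - 7) - 6 ≡ 5. → (7, 5)
6G: (7, 5) + (6, 6). λ = (6 - 5)/(6 - 7) ≡ 1/10 mod 11. 10⁻¹ ≡ 10 (mod 11) since 10·10 = 100 ≡ 1, so λ ≡ 10.
  x = λ² - 7 - 6 = 100 - 13 ≡ 10; y = λ·(7 - 10) - 5 ≡ 9. → (10, 9)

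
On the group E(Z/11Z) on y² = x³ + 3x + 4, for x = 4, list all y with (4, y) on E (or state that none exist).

5, 6

x³ + 3x + 4 = 80 ≡ 3 (mod 11).
Square roots of 3 mod 11: 5 and 6 (since 5² = 25 ≡ 3).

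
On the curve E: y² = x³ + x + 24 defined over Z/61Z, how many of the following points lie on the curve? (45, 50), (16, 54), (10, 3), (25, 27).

(45, 50): 50² ≡ 60, rhs ≡ 60 → on.
(16, 54): 54² ≡ 49, rhs ≡ 49 → on.
(10, 3): 3² ≡ 9, rhs ≡ 58 → off.
(25, 27): 27² ≡ 58, rhs ≡ 58 → on.

3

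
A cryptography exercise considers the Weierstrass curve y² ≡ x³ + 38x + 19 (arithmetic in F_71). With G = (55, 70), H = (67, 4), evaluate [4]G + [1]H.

First 4G:
Double-and-add on 4 = (100)₂. Start with G = (55, 70) for the leading 1-bit.
double: tangent at (55, 70): λ = (3·55² + 38)/(2·70) ≡ 25/69. 69⁻¹ ≡ 35 (mod 71), so λ ≡ 25·35 ≡ 23.
  x = λ² - 55 - 55 = 529 - 110 ≡ 64; y = λ·(55 - 64) - 70 ≡ 7. → (64, 7)
double: tangent at (64, 7): λ = (3·64² + 38)/(2·7) ≡ 43/14. 14⁻¹ ≡ 66 (mod 71), so λ ≡ 43·66 ≡ 69.
  x = λ² - 64 - 64 = 4761 - 128 ≡ 18; y = λ·(64 - 18) - 7 ≡ 43. → (18, 43)
4G = (18, 43).
Finally 4G + H:
(18, 43) + (67, 4). λ = (4 - 43)/(67 - 18) ≡ 32/49 mod 71. 49⁻¹ ≡ 29 (mod 71), so λ ≡ 5.
  x = λ² - 18 - 67 = 25 - 85 ≡ 11; y = λ·(18 - 11) - 43 ≡ 63. → (11, 63)

(11, 63)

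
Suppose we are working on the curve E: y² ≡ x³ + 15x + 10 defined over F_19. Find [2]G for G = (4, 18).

tangent at (4, 18): λ = (3·4² + 15)/(2·18) ≡ 6/17. 17⁻¹ ≡ 9 (mod 19), so λ ≡ 6·9 ≡ 16.
  x = λ² - 4 - 4 = 256 - 8 ≡ 1; y = λ·(4 - 1) - 18 ≡ 11. → (1, 11)

(1, 11)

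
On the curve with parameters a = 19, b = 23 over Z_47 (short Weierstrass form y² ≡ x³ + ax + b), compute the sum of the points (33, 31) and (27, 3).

(14, 42)

(33, 31) + (27, 3). λ = (3 - 31)/(27 - 33) ≡ 19/41 mod 47. 41⁻¹ ≡ 39 (mod 47), so λ ≡ 36.
  x = λ² - 33 - 27 = 1296 - 60 ≡ 14; y = λ·(33 - 14) - 31 ≡ 42. → (14, 42)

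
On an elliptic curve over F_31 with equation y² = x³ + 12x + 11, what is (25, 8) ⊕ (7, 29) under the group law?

(15, 1)

(25, 8) + (7, 29). λ = (29 - 8)/(7 - 25) ≡ 21/13 mod 31. 13⁻¹ ≡ 12 (mod 31), so λ ≡ 4.
  x = λ² - 25 - 7 = 16 - 32 ≡ 15; y = λ·(25 - 15) - 8 ≡ 1. → (15, 1)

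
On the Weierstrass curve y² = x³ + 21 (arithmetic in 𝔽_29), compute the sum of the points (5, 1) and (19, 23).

(5, 1) + (19, 23). λ = (23 - 1)/(19 - 5) ≡ 22/14 mod 29. 14⁻¹ ≡ 27 (mod 29) since 14·27 = 378 ≡ 1, so λ ≡ 14.
  x = λ² - 5 - 19 = 196 - 24 ≡ 27; y = λ·(5 - 27) - 1 ≡ 10. → (27, 10)

(27, 10)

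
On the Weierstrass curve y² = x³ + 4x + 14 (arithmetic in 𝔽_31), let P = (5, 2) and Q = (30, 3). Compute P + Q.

(21, 11)

(5, 2) + (30, 3). λ = (3 - 2)/(30 - 5) ≡ 1/25 mod 31. 25⁻¹ ≡ 5 (mod 31) since 25·5 = 125 ≡ 1, so λ ≡ 5.
  x = λ² - 5 - 30 = 25 - 35 ≡ 21; y = λ·(5 - 21) - 2 ≡ 11. → (21, 11)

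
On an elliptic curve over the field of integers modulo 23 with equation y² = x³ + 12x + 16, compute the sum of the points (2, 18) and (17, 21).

(2, 18) + (17, 21). λ = (21 - 18)/(17 - 2) ≡ 3/15 mod 23. 15⁻¹ ≡ 20 (mod 23) since 15·20 = 300 ≡ 1, so λ ≡ 14.
  x = λ² - 2 - 17 = 196 - 19 ≡ 16; y = λ·(2 - 16) - 18 ≡ 16. → (16, 16)

(16, 16)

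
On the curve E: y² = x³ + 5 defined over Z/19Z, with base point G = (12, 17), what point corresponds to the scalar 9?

Double-and-add on 9 = (1001)₂. Start with G = (12, 17) for the leading 1-bit.
double: tangent at (12, 17): λ = (3·12² + 0)/(2·17) ≡ 14/15. 15⁻¹ ≡ 14 (mod 19) since 15·14 = 210 ≡ 1, so λ ≡ 14·14 ≡ 6.
  x = λ² - 12 - 12 = 36 - 24 ≡ 12; y = λ·(12 - 12) - 17 ≡ 2. → (12, 2)
double: tangent at (12, 2): λ = (3·12² + 0)/(2·2) ≡ 14/4. 4⁻¹ ≡ 5 (mod 19), so λ ≡ 14·5 ≡ 13.
  x = λ² - 12 - 12 = 169 - 24 ≡ 12; y = λ·(12 - 12) - 2 ≡ 17. → (12, 17)
double: tangent at (12, 17): λ = (3·12² + 0)/(2·17) ≡ 14/15. 15⁻¹ ≡ 14 (mod 19) since 15·14 = 210 ≡ 1, so λ ≡ 14·14 ≡ 6.
  x = λ² - 12 - 12 = 36 - 24 ≡ 12; y = λ·(12 - 12) - 17 ≡ 2. → (12, 2)
add G: (12, 2) + (12, 17): same x and y₁ ≡ -y₂, so the sum is O.

O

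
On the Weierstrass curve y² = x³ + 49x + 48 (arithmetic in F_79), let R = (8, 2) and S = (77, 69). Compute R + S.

(8, 2) + (77, 69). λ = (69 - 2)/(77 - 8) ≡ 67/69 mod 79. 69⁻¹ ≡ 71 (mod 79), so λ ≡ 17.
  x = λ² - 8 - 77 = 289 - 85 ≡ 46; y = λ·(8 - 46) - 2 ≡ 63. → (46, 63)

(46, 63)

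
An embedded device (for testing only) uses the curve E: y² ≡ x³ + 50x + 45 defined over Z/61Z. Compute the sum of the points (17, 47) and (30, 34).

(17, 47) + (30, 34). λ = (34 - 47)/(30 - 17) ≡ 48/13 mod 61. 13⁻¹ ≡ 47 (mod 61) since 13·47 = 611 ≡ 1, so λ ≡ 60.
  x = λ² - 17 - 30 = 3600 - 47 ≡ 15; y = λ·(17 - 15) - 47 ≡ 12. → (15, 12)

(15, 12)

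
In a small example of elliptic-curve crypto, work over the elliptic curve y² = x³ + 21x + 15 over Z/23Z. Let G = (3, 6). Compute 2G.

tangent at (3, 6): λ = (3·3² + 21)/(2·6) ≡ 2/12. 12⁻¹ ≡ 2 (mod 23), so λ ≡ 2·2 ≡ 4.
  x = λ² - 3 - 3 = 16 - 6 ≡ 10; y = λ·(3 - 10) - 6 ≡ 12. → (10, 12)

(10, 12)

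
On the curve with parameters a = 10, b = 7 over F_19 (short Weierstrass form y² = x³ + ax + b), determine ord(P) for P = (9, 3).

9

2P: tangent at (9, 3): λ = (3·9² + 10)/(2·3) ≡ 6/6. 6⁻¹ ≡ 16 (mod 19) since 6·16 = 96 ≡ 1, so λ ≡ 6·16 ≡ 1.
  x = λ² - 9 - 9 = 1 - 18 ≡ 2; y = λ·(9 - 2) - 3 ≡ 4. → (2, 4)
3P: (2, 4) + (9, 3). λ = (3 - 4)/(9 - 2) ≡ 18/7 mod 19. 7⁻¹ ≡ 11 (mod 19), so λ ≡ 8.
  x = λ² - 2 - 9 = 64 - 11 ≡ 15; y = λ·(2 - 15) - 4 ≡ 6. → (15, 6)
4P: (15, 6) + (9, 3). λ = (3 - 6)/(9 - 15) ≡ 16/13 mod 19. 13⁻¹ ≡ 3 (mod 19), so λ ≡ 10.
  x = λ² - 15 - 9 = 100 - 24 ≡ 0; y = λ·(15 - 0) - 6 ≡ 11. → (0, 11)
5P: (0, 11) + (9, 3). λ = (3 - 11)/(9 - 0) ≡ 11/9 mod 19. 9⁻¹ ≡ 17 (mod 19), so λ ≡ 16.
  x = λ² - 0 - 9 = 256 - 9 ≡ 0; y = λ·(0 - 0) - 11 ≡ 8. → (0, 8)
6P: (0, 8) + (9, 3). λ = (3 - 8)/(9 - 0) ≡ 14/9 mod 19. 9⁻¹ ≡ 17 (mod 19), so λ ≡ 10.
  x = λ² - 0 - 9 = 100 - 9 ≡ 15; y = λ·(0 - 15) - 8 ≡ 13. → (15, 13)
7P: (15, 13) + (9, 3). λ = (3 - 13)/(9 - 15) ≡ 9/13 mod 19. 13⁻¹ ≡ 3 (mod 19), so λ ≡ 8.
  x = λ² - 15 - 9 = 64 - 24 ≡ 2; y = λ·(15 - 2) - 13 ≡ 15. → (2, 15)
8P: (2, 15) + (9, 3). λ = (3 - 15)/(9 - 2) ≡ 7/7 mod 19. 7⁻¹ ≡ 11 (mod 19) since 7·11 = 77 ≡ 1, so λ ≡ 1.
  x = λ² - 2 - 9 = 1 - 11 ≡ 9; y = λ·(2 - 9) - 15 ≡ 16. → (9, 16)
9P: (9, 16) + (9, 3): same x and y₁ ≡ -y₂, so the sum is 𝒪.
9P = 𝒪, so the order is 9.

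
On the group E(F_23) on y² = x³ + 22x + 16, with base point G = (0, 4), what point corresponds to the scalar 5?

(0, 4)

Repeated addition: build up to 5G.
2G: tangent at (0, 4): λ = (3·0² + 22)/(2·4) ≡ 22/8. 8⁻¹ ≡ 3 (mod 23), so λ ≡ 22·3 ≡ 20.
  x = λ² - 0 - 0 = 400 - 0 ≡ 9; y = λ·(0 - 9) - 4 ≡ 0. → (9, 0)
3G: (9, 0) + (0, 4). λ = (4 - 0)/(0 - 9) ≡ 4/14 mod 23. 14⁻¹ ≡ 5 (mod 23), so λ ≡ 20.
  x = λ² - 9 - 0 = 400 - 9 ≡ 0; y = λ·(9 - 0) - 0 ≡ 19. → (0, 19)
4G: (0, 19) + (0, 4): same x and y₁ ≡ -y₂, so the sum is O.
5G: O + (0, 4) = (0, 4) (identity).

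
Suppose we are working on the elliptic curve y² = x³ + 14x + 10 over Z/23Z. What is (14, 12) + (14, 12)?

tangent at (14, 12): λ = (3·14² + 14)/(2·12) ≡ 4/1. 1⁻¹ ≡ 1 (mod 23), so λ ≡ 4·1 ≡ 4.
  x = λ² - 14 - 14 = 16 - 28 ≡ 11; y = λ·(14 - 11) - 12 ≡ 0. → (11, 0)

(11, 0)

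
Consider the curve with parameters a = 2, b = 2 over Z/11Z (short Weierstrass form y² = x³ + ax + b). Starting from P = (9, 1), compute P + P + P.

Repeated addition: build up to 3P.
2P: tangent at (9, 1): λ = (3·9² + 2)/(2·1) ≡ 3/2. 2⁻¹ ≡ 6 (mod 11), so λ ≡ 3·6 ≡ 7.
  x = λ² - 9 - 9 = 49 - 18 ≡ 9; y = λ·(9 - 9) - 1 ≡ 10. → (9, 10)
3P: (9, 10) + (9, 1): same x and y₁ ≡ -y₂, so the sum is 𝒪.

O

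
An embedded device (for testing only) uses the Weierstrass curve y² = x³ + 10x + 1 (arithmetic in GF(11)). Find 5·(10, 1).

O

Write P = (10, 1).
Repeated addition: build up to 5P.
2P: tangent at (10, 1): λ = (3·10² + 10)/(2·1) ≡ 2/2. 2⁻¹ ≡ 6 (mod 11), so λ ≡ 2·6 ≡ 1.
  x = λ² - 10 - 10 = 1 - 20 ≡ 3; y = λ·(10 - 3) - 1 ≡ 6. → (3, 6)
3P: (3, 6) + (10, 1). λ = (1 - 6)/(10 - 3) ≡ 6/7 mod 11. 7⁻¹ ≡ 8 (mod 11), so λ ≡ 4.
  x = λ² - 3 - 10 = 16 - 13 ≡ 3; y = λ·(3 - 3) - 6 ≡ 5. → (3, 5)
4P: (3, 5) + (10, 1). λ = (1 - 5)/(10 - 3) ≡ 7/7 mod 11. 7⁻¹ ≡ 8 (mod 11) since 7·8 = 56 ≡ 1, so λ ≡ 1.
  x = λ² - 3 - 10 = 1 - 13 ≡ 10; y = λ·(3 - 10) - 5 ≡ 10. → (10, 10)
5P: (10, 10) + (10, 1): same x and y₁ ≡ -y₂, so the sum is O.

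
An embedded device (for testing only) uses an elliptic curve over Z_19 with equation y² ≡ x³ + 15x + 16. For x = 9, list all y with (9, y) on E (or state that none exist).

x³ + 15x + 16 = 880 ≡ 6 (mod 19).
Square roots of 6 mod 19: 5 and 14 (since 5² = 25 ≡ 6).

5, 14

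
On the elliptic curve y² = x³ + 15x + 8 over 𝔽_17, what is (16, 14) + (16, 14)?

tangent at (16, 14): λ = (3·16² + 15)/(2·14) ≡ 1/11. 11⁻¹ ≡ 14 (mod 17), so λ ≡ 1·14 ≡ 14.
  x = λ² - 16 - 16 = 196 - 32 ≡ 11; y = λ·(16 - 11) - 14 ≡ 5. → (11, 5)

(11, 5)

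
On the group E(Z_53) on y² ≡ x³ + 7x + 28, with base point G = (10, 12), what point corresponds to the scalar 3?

(1, 6)

Repeated addition: build up to 3G.
2G: tangent at (10, 12): λ = (3·10² + 7)/(2·12) ≡ 42/24. 24⁻¹ ≡ 42 (mod 53) since 24·42 = 1008 ≡ 1, so λ ≡ 42·42 ≡ 15.
  x = λ² - 10 - 10 = 225 - 20 ≡ 46; y = λ·(10 - 46) - 12 ≡ 31. → (46, 31)
3G: (46, 31) + (10, 12). λ = (12 - 31)/(10 - 46) ≡ 34/17 mod 53. 17⁻¹ ≡ 25 (mod 53), so λ ≡ 2.
  x = λ² - 46 - 10 = 4 - 56 ≡ 1; y = λ·(46 - 1) - 31 ≡ 6. → (1, 6)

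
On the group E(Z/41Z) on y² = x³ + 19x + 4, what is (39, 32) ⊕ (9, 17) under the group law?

(39, 32) + (9, 17). λ = (17 - 32)/(9 - 39) ≡ 26/11 mod 41. 11⁻¹ ≡ 15 (mod 41) since 11·15 = 165 ≡ 1, so λ ≡ 21.
  x = λ² - 39 - 9 = 441 - 48 ≡ 24; y = λ·(39 - 24) - 32 ≡ 37. → (24, 37)

(24, 37)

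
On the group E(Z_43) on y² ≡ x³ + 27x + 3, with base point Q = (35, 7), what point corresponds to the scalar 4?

(33, 18)

Double-and-add on 4 = (100)₂. Start with Q = (35, 7) for the leading 1-bit.
double: tangent at (35, 7): λ = (3·35² + 27)/(2·7) ≡ 4/14. 14⁻¹ ≡ 40 (mod 43), so λ ≡ 4·40 ≡ 31.
  x = λ² - 35 - 35 = 961 - 70 ≡ 31; y = λ·(35 - 31) - 7 ≡ 31. → (31, 31)
double: tangent at (31, 31): λ = (3·31² + 27)/(2·31) ≡ 29/19. 19⁻¹ ≡ 34 (mod 43), so λ ≡ 29·34 ≡ 40.
  x = λ² - 31 - 31 = 1600 - 62 ≡ 33; y = λ·(31 - 33) - 31 ≡ 18. → (33, 18)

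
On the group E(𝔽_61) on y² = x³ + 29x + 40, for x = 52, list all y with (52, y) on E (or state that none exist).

x³ + 29x + 40 = 142156 ≡ 26 (mod 61).
26 is a non-residue mod 61; no y exists.

none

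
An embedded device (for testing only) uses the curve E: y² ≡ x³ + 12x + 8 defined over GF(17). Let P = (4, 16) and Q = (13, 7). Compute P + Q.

(1, 15)

(4, 16) + (13, 7). λ = (7 - 16)/(13 - 4) ≡ 8/9 mod 17. 9⁻¹ ≡ 2 (mod 17), so λ ≡ 16.
  x = λ² - 4 - 13 = 256 - 17 ≡ 1; y = λ·(4 - 1) - 16 ≡ 15. → (1, 15)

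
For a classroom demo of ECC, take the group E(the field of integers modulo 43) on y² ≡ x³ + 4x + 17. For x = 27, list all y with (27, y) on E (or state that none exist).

x³ + 4x + 17 = 19808 ≡ 28 (mod 43).
28 is a non-residue mod 43; no y exists.

none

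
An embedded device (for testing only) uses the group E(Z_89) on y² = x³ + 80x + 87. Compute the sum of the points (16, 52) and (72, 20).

(16, 52) + (72, 20). λ = (20 - 52)/(72 - 16) ≡ 57/56 mod 89. 56⁻¹ ≡ 62 (mod 89), so λ ≡ 63.
  x = λ² - 16 - 72 = 3969 - 88 ≡ 54; y = λ·(16 - 54) - 52 ≡ 46. → (54, 46)

(54, 46)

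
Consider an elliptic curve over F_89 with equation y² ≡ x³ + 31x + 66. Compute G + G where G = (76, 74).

tangent at (76, 74): λ = (3·76² + 31)/(2·74) ≡ 4/59. 59⁻¹ ≡ 86 (mod 89), so λ ≡ 4·86 ≡ 77.
  x = λ² - 76 - 76 = 5929 - 152 ≡ 81; y = λ·(76 - 81) - 74 ≡ 75. → (81, 75)

(81, 75)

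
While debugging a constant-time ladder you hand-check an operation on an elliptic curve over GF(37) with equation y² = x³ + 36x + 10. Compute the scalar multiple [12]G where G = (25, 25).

Double-and-add on 12 = (1100)₂. Start with G = (25, 25) for the leading 1-bit.
double: tangent at (25, 25): λ = (3·25² + 36)/(2·25) ≡ 24/13. 13⁻¹ ≡ 20 (mod 37) since 13·20 = 260 ≡ 1, so λ ≡ 24·20 ≡ 36.
  x = λ² - 25 - 25 = 1296 - 50 ≡ 25; y = λ·(25 - 25) - 25 ≡ 12. → (25, 12)
add G: (25, 12) + (25, 25): same x and y₁ ≡ -y₂, so the sum is ∞.
double: ∞ + ∞ = ∞ (identity).
double: ∞ + ∞ = ∞ (identity).

O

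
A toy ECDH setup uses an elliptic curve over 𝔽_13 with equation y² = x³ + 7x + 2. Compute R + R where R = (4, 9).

tangent at (4, 9): λ = (3·4² + 7)/(2·9) ≡ 3/5. 5⁻¹ ≡ 8 (mod 13), so λ ≡ 3·8 ≡ 11.
  x = λ² - 4 - 4 = 121 - 8 ≡ 9; y = λ·(4 - 9) - 9 ≡ 1. → (9, 1)

(9, 1)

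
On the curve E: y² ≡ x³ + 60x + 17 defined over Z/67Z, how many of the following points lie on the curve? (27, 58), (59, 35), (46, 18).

(27, 58): 58² ≡ 14, rhs ≡ 14 → on.
(59, 35): 35² ≡ 19, rhs ≡ 30 → off.
(46, 18): 18² ≡ 56, rhs ≡ 15 → off.

1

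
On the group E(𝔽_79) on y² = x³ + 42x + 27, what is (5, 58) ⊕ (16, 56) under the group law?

(5, 58) + (16, 56). λ = (56 - 58)/(16 - 5) ≡ 77/11 mod 79. 11⁻¹ ≡ 36 (mod 79) since 11·36 = 396 ≡ 1, so λ ≡ 7.
  x = λ² - 5 - 16 = 49 - 21 ≡ 28; y = λ·(5 - 28) - 58 ≡ 18. → (28, 18)

(28, 18)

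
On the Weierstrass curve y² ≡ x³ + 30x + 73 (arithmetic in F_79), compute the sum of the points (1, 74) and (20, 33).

(62, 41)

(1, 74) + (20, 33). λ = (33 - 74)/(20 - 1) ≡ 38/19 mod 79. 19⁻¹ ≡ 25 (mod 79) since 19·25 = 475 ≡ 1, so λ ≡ 2.
  x = λ² - 1 - 20 = 4 - 21 ≡ 62; y = λ·(1 - 62) - 74 ≡ 41. → (62, 41)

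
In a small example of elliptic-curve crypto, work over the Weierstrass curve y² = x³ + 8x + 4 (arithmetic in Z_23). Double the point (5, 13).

tangent at (5, 13): λ = (3·5² + 8)/(2·13) ≡ 14/3. 3⁻¹ ≡ 8 (mod 23), so λ ≡ 14·8 ≡ 20.
  x = λ² - 5 - 5 = 400 - 10 ≡ 22; y = λ·(5 - 22) - 13 ≡ 15. → (22, 15)

(22, 15)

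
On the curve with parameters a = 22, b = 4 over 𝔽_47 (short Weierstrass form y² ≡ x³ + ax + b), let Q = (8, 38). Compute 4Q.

Repeated addition: build up to 4Q.
2Q: tangent at (8, 38): λ = (3·8² + 22)/(2·38) ≡ 26/29. 29⁻¹ ≡ 13 (mod 47), so λ ≡ 26·13 ≡ 9.
  x = λ² - 8 - 8 = 81 - 16 ≡ 18; y = λ·(8 - 18) - 38 ≡ 13. → (18, 13)
3Q: (18, 13) + (8, 38). λ = (38 - 13)/(8 - 18) ≡ 25/37 mod 47. 37⁻¹ ≡ 14 (mod 47) since 37·14 = 518 ≡ 1, so λ ≡ 21.
  x = λ² - 18 - 8 = 441 - 26 ≡ 39; y = λ·(18 - 39) - 13 ≡ 16. → (39, 16)
4Q: (39, 16) + (8, 38). λ = (38 - 16)/(8 - 39) ≡ 22/16 mod 47. 16⁻¹ ≡ 3 (mod 47), so λ ≡ 19.
  x = λ² - 39 - 8 = 361 - 47 ≡ 32; y = λ·(39 - 32) - 16 ≡ 23. → (32, 23)

(32, 23)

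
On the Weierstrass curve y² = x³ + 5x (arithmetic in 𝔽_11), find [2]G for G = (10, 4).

(3, 3)

tangent at (10, 4): λ = (3·10² + 5)/(2·4) ≡ 8/8. 8⁻¹ ≡ 7 (mod 11), so λ ≡ 8·7 ≡ 1.
  x = λ² - 10 - 10 = 1 - 20 ≡ 3; y = λ·(10 - 3) - 4 ≡ 3. → (3, 3)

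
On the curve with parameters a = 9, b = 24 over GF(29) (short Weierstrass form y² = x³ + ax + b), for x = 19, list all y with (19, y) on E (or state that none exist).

6, 23

x³ + 9x + 24 = 7054 ≡ 7 (mod 29).
Square roots of 7 mod 29: 6 and 23 (since 6² = 36 ≡ 7).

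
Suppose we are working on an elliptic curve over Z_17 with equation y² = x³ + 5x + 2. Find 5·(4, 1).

Write Q = (4, 1).
Repeated addition: build up to 5Q.
2Q: tangent at (4, 1): λ = (3·4² + 5)/(2·1) ≡ 2/2. 2⁻¹ ≡ 9 (mod 17), so λ ≡ 2·9 ≡ 1.
  x = λ² - 4 - 4 = 1 - 8 ≡ 10; y = λ·(4 - 10) - 1 ≡ 10. → (10, 10)
3Q: (10, 10) + (4, 1). λ = (1 - 10)/(4 - 10) ≡ 8/11 mod 17. 11⁻¹ ≡ 14 (mod 17), so λ ≡ 10.
  x = λ² - 10 - 4 = 100 - 14 ≡ 1; y = λ·(10 - 1) - 10 ≡ 12. → (1, 12)
4Q: (1, 12) + (4, 1). λ = (1 - 12)/(4 - 1) ≡ 6/3 mod 17. 3⁻¹ ≡ 6 (mod 17) since 3·6 = 18 ≡ 1, so λ ≡ 2.
  x = λ² - 1 - 4 = 4 - 5 ≡ 16; y = λ·(1 - 16) - 12 ≡ 9. → (16, 9)
5Q: (16, 9) + (4, 1). λ = (1 - 9)/(4 - 16) ≡ 9/5 mod 17. 5⁻¹ ≡ 7 (mod 17), so λ ≡ 12.
  x = λ² - 16 - 4 = 144 - 20 ≡ 5; y = λ·(16 - 5) - 9 ≡ 4. → (5, 4)

(5, 4)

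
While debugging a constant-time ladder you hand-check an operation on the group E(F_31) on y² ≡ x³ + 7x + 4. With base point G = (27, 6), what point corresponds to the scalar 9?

(8, 13)

Double-and-add on 9 = (1001)₂. Start with G = (27, 6) for the leading 1-bit.
double: tangent at (27, 6): λ = (3·27² + 7)/(2·6) ≡ 24/12. 12⁻¹ ≡ 13 (mod 31), so λ ≡ 24·13 ≡ 2.
  x = λ² - 27 - 27 = 4 - 54 ≡ 12; y = λ·(27 - 12) - 6 ≡ 24. → (12, 24)
double: tangent at (12, 24): λ = (3·12² + 7)/(2·24) ≡ 5/17. 17⁻¹ ≡ 11 (mod 31) since 17·11 = 187 ≡ 1, so λ ≡ 5·11 ≡ 24.
  x = λ² - 12 - 12 = 576 - 24 ≡ 25; y = λ·(12 - 25) - 24 ≡ 5. → (25, 5)
double: tangent at (25, 5): λ = (3·25² + 7)/(2·5) ≡ 22/10. 10⁻¹ ≡ 28 (mod 31), so λ ≡ 22·28 ≡ 27.
  x = λ² - 25 - 25 = 729 - 50 ≡ 28; y = λ·(25 - 28) - 5 ≡ 7. → (28, 7)
add G: (28, 7) + (27, 6). λ = (6 - 7)/(27 - 28) ≡ 30/30 mod 31. 30⁻¹ ≡ 30 (mod 31) since 30·30 = 900 ≡ 1, so λ ≡ 1.
  x = λ² - 28 - 27 = 1 - 55 ≡ 8; y = λ·(28 - 8) - 7 ≡ 13. → (8, 13)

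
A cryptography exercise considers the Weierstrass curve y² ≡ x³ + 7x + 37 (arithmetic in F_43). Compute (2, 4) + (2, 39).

The two points share x = 2 and their y-coordinates satisfy 4 + 39 ≡ 0 (mod 43), so they are inverses. Their sum is the point at infinity.

O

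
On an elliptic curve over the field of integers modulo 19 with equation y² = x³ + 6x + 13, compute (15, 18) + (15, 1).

O

The two points share x = 15 and their y-coordinates satisfy 18 + 1 ≡ 0 (mod 19), so they are inverses. Their sum is 𝒪.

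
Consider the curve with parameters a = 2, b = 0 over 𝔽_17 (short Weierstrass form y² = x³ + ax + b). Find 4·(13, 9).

(8, 16)

Write P = (13, 9).
Double-and-add on 4 = (100)₂. Start with P = (13, 9) for the leading 1-bit.
double: tangent at (13, 9): λ = (3·13² + 2)/(2·9) ≡ 16/1. 1⁻¹ ≡ 1 (mod 17), so λ ≡ 16·1 ≡ 16.
  x = λ² - 13 - 13 = 256 - 26 ≡ 9; y = λ·(13 - 9) - 9 ≡ 4. → (9, 4)
double: tangent at (9, 4): λ = (3·9² + 2)/(2·4) ≡ 7/8. 8⁻¹ ≡ 15 (mod 17) since 8·15 = 120 ≡ 1, so λ ≡ 7·15 ≡ 3.
  x = λ² - 9 - 9 = 9 - 18 ≡ 8; y = λ·(9 - 8) - 4 ≡ 16. → (8, 16)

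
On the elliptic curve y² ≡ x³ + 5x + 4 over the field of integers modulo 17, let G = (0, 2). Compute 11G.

Double-and-add on 11 = (1011)₂. Start with G = (0, 2) for the leading 1-bit.
double: tangent at (0, 2): λ = (3·0² + 5)/(2·2) ≡ 5/4. 4⁻¹ ≡ 13 (mod 17) since 4·13 = 52 ≡ 1, so λ ≡ 5·13 ≡ 14.
  x = λ² - 0 - 0 = 196 - 0 ≡ 9; y = λ·(0 - 9) - 2 ≡ 8. → (9, 8)
double: tangent at (9, 8): λ = (3·9² + 5)/(2·8) ≡ 10/16. 16⁻¹ ≡ 16 (mod 17), so λ ≡ 10·16 ≡ 7.
  x = λ² - 9 - 9 = 49 - 18 ≡ 14; y = λ·(9 - 14) - 8 ≡ 8. → (14, 8)
add G: (14, 8) + (0, 2). λ = (2 - 8)/(0 - 14) ≡ 11/3 mod 17. 3⁻¹ ≡ 6 (mod 17), so λ ≡ 15.
  x = λ² - 14 - 0 = 225 - 14 ≡ 7; y = λ·(14 - 7) - 8 ≡ 12. → (7, 12)
double: tangent at (7, 12): λ = (3·7² + 5)/(2·12) ≡ 16/7. 7⁻¹ ≡ 5 (mod 17), so λ ≡ 16·5 ≡ 12.
  x = λ² - 7 - 7 = 144 - 14 ≡ 11; y = λ·(7 - 11) - 12 ≡ 8. → (11, 8)
add G: (11, 8) + (0, 2). λ = (2 - 8)/(0 - 11) ≡ 11/6 mod 17. 6⁻¹ ≡ 3 (mod 17) since 6·3 = 18 ≡ 1, so λ ≡ 16.
  x = λ² - 11 - 0 = 256 - 11 ≡ 7; y = λ·(11 - 7) - 8 ≡ 5. → (7, 5)

(7, 5)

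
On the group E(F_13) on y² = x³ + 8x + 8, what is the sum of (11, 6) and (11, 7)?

The two points share x = 11 and their y-coordinates satisfy 6 + 7 ≡ 0 (mod 13), so they are inverses. Their sum is the point at infinity.

O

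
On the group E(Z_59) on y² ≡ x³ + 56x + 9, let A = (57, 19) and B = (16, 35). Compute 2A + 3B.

(11, 56)

First 2A:
Repeated addition: build up to 2A.
2A: tangent at (57, 19): λ = (3·57² + 56)/(2·19) ≡ 9/38. 38⁻¹ ≡ 14 (mod 59), so λ ≡ 9·14 ≡ 8.
  x = λ² - 57 - 57 = 64 - 114 ≡ 9; y = λ·(57 - 9) - 19 ≡ 11. → (9, 11)
2A = (9, 11).
Next 3B:
Repeated addition: build up to 3B.
2B: tangent at (16, 35): λ = (3·16² + 56)/(2·35) ≡ 57/11. 11⁻¹ ≡ 43 (mod 59), so λ ≡ 57·43 ≡ 32.
  x = λ² - 16 - 16 = 1024 - 32 ≡ 48; y = λ·(16 - 48) - 35 ≡ 3. → (48, 3)
3B: (48, 3) + (16, 35). λ = (35 - 3)/(16 - 48) ≡ 32/27 mod 59. 27⁻¹ ≡ 35 (mod 59), so λ ≡ 58.
  x = λ² - 48 - 16 = 3364 - 64 ≡ 55; y = λ·(48 - 55) - 3 ≡ 4. → (55, 4)
3B = (55, 4).
Finally 2A + 3B:
(9, 11) + (55, 4). λ = (4 - 11)/(55 - 9) ≡ 52/46 mod 59. 46⁻¹ ≡ 9 (mod 59), so λ ≡ 55.
  x = λ² - 9 - 55 = 3025 - 64 ≡ 11; y = λ·(9 - 11) - 11 ≡ 56. → (11, 56)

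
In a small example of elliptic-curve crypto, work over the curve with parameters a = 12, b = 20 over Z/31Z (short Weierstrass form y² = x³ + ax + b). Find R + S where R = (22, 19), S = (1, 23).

(22, 19) + (1, 23). λ = (23 - 19)/(1 - 22) ≡ 4/10 mod 31. 10⁻¹ ≡ 28 (mod 31) since 10·28 = 280 ≡ 1, so λ ≡ 19.
  x = λ² - 22 - 1 = 361 - 23 ≡ 28; y = λ·(22 - 28) - 19 ≡ 22. → (28, 22)

(28, 22)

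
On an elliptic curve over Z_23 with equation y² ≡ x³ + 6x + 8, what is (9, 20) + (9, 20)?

tangent at (9, 20): λ = (3·9² + 6)/(2·20) ≡ 19/17. 17⁻¹ ≡ 19 (mod 23) since 17·19 = 323 ≡ 1, so λ ≡ 19·19 ≡ 16.
  x = λ² - 9 - 9 = 256 - 18 ≡ 8; y = λ·(9 - 8) - 20 ≡ 19. → (8, 19)

(8, 19)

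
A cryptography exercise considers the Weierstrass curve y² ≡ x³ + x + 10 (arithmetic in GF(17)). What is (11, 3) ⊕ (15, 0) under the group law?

(16, 5)

(11, 3) + (15, 0). λ = (0 - 3)/(15 - 11) ≡ 14/4 mod 17. 4⁻¹ ≡ 13 (mod 17) since 4·13 = 52 ≡ 1, so λ ≡ 12.
  x = λ² - 11 - 15 = 144 - 26 ≡ 16; y = λ·(11 - 16) - 3 ≡ 5. → (16, 5)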